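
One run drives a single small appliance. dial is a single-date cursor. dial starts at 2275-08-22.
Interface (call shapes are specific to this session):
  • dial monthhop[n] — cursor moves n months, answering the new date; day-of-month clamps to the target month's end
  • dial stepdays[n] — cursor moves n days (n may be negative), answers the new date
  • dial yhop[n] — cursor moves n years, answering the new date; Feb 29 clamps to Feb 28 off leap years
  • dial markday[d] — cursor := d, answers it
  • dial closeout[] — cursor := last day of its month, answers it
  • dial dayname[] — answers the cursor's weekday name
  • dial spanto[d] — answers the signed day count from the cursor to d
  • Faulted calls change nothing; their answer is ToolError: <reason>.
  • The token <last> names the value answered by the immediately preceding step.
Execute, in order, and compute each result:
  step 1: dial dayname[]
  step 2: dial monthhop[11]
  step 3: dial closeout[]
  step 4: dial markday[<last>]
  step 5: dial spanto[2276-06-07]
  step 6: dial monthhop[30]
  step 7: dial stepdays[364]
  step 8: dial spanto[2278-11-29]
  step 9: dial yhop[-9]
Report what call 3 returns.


Answer: 2276-07-31

Derivation:
-> dial dayname()
<- Sunday
-> dial monthhop(n: 11)
<- 2276-07-22
-> dial closeout()
<- 2276-07-31
-> dial markday(d: <last>)
<- 2276-07-31
-> dial spanto(d: 2276-06-07)
<- -54
-> dial monthhop(n: 30)
<- 2279-01-31
-> dial stepdays(n: 364)
<- 2280-01-30
-> dial spanto(d: 2278-11-29)
<- -427
-> dial yhop(n: -9)
<- 2271-01-30


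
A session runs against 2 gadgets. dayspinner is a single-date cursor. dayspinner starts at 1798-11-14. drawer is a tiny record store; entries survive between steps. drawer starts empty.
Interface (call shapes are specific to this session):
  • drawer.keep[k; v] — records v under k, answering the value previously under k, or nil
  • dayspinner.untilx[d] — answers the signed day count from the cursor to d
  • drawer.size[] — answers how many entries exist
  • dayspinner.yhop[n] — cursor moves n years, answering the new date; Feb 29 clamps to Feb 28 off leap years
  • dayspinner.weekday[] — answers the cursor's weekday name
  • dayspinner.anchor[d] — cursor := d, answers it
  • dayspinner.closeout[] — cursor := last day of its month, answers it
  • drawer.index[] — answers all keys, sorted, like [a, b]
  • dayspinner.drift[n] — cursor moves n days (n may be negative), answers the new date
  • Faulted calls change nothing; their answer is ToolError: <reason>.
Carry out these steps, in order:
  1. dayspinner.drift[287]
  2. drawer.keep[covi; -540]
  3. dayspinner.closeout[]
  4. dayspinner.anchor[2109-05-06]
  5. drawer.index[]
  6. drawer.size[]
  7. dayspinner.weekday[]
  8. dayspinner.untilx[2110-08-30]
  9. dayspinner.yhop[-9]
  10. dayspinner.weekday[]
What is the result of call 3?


# drift(n=287) -> 1799-08-28
# keep(k=covi, v=-540) -> nil
# closeout() -> 1799-08-31
# anchor(d=2109-05-06) -> 2109-05-06
# index() -> [covi]
# size() -> 1
# weekday() -> Monday
# untilx(d=2110-08-30) -> 481
# yhop(n=-9) -> 2100-05-06
# weekday() -> Thursday

Answer: 1799-08-31


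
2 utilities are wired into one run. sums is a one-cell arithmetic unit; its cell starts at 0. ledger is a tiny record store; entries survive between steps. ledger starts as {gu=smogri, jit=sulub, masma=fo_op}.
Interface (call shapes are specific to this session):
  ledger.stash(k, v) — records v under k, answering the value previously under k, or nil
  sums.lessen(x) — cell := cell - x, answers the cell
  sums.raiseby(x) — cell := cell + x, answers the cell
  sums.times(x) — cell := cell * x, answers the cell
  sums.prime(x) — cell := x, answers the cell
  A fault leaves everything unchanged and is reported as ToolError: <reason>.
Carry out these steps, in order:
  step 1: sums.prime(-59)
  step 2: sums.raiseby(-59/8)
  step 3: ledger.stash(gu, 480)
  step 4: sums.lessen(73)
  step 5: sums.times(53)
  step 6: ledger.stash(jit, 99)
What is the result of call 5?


·→ sums.prime(-59)
·← -59
·→ sums.raiseby(-59/8)
·← -531/8
·→ ledger.stash(gu, 480)
·← smogri
·→ sums.lessen(73)
·← -1115/8
·→ sums.times(53)
·← -59095/8
·→ ledger.stash(jit, 99)
·← sulub

Answer: -59095/8


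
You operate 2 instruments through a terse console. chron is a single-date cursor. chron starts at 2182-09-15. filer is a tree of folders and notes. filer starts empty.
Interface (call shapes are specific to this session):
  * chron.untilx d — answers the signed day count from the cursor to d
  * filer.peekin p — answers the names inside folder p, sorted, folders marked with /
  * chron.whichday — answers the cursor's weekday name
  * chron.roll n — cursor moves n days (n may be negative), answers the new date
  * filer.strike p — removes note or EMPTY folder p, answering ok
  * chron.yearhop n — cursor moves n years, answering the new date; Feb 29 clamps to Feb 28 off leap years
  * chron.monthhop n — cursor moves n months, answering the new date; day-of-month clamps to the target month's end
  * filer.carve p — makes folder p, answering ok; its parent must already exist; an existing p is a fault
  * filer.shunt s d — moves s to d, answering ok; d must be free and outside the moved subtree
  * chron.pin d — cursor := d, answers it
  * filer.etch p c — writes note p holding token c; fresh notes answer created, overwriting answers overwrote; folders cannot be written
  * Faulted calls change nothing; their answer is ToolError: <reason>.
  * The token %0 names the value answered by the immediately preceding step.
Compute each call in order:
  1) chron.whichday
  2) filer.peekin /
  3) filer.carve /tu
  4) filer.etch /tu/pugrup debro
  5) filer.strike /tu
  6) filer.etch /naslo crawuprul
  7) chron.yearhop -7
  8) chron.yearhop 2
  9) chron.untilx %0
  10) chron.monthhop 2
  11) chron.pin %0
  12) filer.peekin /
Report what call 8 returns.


Answer: 2177-09-15

Derivation:
$ chron.whichday
:: Sunday
$ filer.peekin p=/
:: []
$ filer.carve p=/tu
:: ok
$ filer.etch p=/tu/pugrup c=debro
:: created
$ filer.strike p=/tu
:: ToolError: not empty
$ filer.etch p=/naslo c=crawuprul
:: created
$ chron.yearhop n=-7
:: 2175-09-15
$ chron.yearhop n=2
:: 2177-09-15
$ chron.untilx d=%0
:: 0
$ chron.monthhop n=2
:: 2177-11-15
$ chron.pin d=%0
:: 2177-11-15
$ filer.peekin p=/
:: [naslo, tu/]


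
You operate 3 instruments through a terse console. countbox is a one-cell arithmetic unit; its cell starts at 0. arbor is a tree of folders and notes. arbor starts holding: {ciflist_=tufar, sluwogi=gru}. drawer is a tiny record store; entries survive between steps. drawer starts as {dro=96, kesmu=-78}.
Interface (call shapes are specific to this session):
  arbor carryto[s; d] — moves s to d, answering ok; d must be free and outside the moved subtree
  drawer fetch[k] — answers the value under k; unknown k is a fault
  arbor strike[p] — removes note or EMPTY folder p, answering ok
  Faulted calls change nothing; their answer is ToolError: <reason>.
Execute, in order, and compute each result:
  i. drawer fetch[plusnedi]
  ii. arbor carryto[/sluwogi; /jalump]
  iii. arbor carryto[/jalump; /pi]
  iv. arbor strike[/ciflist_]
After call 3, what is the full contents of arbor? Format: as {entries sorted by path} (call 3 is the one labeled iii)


Answer: {ciflist_=tufar, pi=gru}

Derivation:
Step: drawer fetch[plusnedi]
Result: ToolError: no such key plusnedi
Step: arbor carryto[/sluwogi; /jalump]
Result: ok
Step: arbor carryto[/jalump; /pi]
Result: ok
Step: arbor strike[/ciflist_]
Result: ok


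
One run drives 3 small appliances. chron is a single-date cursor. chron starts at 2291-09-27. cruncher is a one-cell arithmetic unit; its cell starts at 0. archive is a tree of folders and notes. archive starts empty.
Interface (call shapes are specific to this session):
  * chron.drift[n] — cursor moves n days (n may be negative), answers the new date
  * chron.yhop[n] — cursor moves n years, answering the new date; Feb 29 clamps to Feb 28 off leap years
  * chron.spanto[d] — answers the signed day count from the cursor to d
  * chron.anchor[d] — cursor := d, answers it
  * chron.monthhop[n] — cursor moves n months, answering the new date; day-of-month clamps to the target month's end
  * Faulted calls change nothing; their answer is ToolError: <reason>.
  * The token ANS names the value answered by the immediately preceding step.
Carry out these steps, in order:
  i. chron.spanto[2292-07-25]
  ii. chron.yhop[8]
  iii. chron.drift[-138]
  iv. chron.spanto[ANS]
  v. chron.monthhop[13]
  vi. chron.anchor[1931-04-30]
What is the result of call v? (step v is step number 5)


Answer: 2300-06-12

Derivation:
# spanto(d=2292-07-25) -> 302
# yhop(n=8) -> 2299-09-27
# drift(n=-138) -> 2299-05-12
# spanto(d=ANS) -> 0
# monthhop(n=13) -> 2300-06-12
# anchor(d=1931-04-30) -> 1931-04-30


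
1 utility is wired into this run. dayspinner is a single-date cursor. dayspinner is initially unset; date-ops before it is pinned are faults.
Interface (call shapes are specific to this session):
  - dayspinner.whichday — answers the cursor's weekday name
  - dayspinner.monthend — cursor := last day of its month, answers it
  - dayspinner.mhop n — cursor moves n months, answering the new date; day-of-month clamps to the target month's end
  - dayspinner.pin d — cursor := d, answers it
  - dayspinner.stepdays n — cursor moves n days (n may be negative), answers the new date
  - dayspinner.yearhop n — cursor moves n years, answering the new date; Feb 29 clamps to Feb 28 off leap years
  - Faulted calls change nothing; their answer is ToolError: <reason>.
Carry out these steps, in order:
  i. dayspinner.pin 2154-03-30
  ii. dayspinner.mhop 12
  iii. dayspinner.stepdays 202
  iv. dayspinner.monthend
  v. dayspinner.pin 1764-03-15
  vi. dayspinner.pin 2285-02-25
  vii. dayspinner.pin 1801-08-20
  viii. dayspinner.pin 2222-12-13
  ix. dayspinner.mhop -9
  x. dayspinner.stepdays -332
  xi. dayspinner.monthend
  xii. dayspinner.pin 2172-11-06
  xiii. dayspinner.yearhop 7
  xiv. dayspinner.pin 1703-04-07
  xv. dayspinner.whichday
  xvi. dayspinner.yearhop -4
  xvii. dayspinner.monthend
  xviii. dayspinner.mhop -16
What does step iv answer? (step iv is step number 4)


Answer: 2155-10-31

Derivation:
Using pin passing d='2154-03-30', giving 2154-03-30.
I call mhop passing n='12', and get 2155-03-30.
Then stepdays passing n='202', and see 2155-10-18.
Calling monthend, and get 2155-10-31.
I use pin passing d='1764-03-15', — result: 1764-03-15.
Now I run pin passing d='2285-02-25', yielding 2285-02-25.
Invoking pin passing d='1801-08-20', → 1801-08-20.
I try pin passing d='2222-12-13', — result: 2222-12-13.
I run mhop passing n='-9', giving 2222-03-13.
I run stepdays passing n='-332', and get 2221-04-15.
Calling monthend(), which returns 2221-04-30.
Now I run pin passing d='2172-11-06', and see 2172-11-06.
Then yearhop passing n='7', giving 2179-11-06.
Calling pin passing d='1703-04-07', yielding 1703-04-07.
I use whichday, → Saturday.
Then yearhop passing n='-4', giving 1699-04-07.
I use monthend, and get 1699-04-30.
Invoking mhop passing n='-16', giving 1697-12-30.


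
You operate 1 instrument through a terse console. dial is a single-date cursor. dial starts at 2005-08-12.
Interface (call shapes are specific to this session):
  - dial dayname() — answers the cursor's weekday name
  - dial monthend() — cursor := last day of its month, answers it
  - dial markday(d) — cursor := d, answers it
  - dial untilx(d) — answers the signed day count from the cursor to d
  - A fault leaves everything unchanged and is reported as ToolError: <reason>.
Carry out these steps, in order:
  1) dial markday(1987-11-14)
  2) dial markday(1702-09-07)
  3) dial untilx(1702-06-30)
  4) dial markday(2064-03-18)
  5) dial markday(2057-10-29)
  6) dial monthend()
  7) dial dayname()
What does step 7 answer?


// 1. dial markday(d=1987-11-14) => 1987-11-14
// 2. dial markday(d=1702-09-07) => 1702-09-07
// 3. dial untilx(d=1702-06-30) => -69
// 4. dial markday(d=2064-03-18) => 2064-03-18
// 5. dial markday(d=2057-10-29) => 2057-10-29
// 6. dial monthend() => 2057-10-31
// 7. dial dayname() => Wednesday

Answer: Wednesday


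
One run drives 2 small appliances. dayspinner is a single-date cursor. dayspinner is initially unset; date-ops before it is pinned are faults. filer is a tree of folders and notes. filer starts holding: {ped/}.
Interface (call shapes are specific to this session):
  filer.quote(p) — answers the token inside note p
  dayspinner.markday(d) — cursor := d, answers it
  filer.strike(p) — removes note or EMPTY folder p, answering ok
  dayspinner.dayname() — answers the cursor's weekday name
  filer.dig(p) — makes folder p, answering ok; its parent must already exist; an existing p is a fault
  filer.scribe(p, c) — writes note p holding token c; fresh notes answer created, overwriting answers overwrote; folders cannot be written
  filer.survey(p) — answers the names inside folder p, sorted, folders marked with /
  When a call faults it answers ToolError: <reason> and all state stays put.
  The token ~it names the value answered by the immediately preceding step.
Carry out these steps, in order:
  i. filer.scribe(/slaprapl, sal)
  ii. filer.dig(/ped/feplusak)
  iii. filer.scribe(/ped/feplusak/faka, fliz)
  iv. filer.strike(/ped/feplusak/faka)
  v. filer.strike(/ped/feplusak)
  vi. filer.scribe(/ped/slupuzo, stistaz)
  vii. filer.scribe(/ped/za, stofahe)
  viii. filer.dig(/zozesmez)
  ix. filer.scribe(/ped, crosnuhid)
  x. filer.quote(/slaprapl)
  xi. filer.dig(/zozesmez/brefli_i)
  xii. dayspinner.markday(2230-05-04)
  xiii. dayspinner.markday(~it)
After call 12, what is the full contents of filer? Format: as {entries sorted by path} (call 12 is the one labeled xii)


;; scribe(/slaprapl, sal) : created
;; dig(/ped/feplusak) : ok
;; scribe(/ped/feplusak/faka, fliz) : created
;; strike(/ped/feplusak/faka) : ok
;; strike(/ped/feplusak) : ok
;; scribe(/ped/slupuzo, stistaz) : created
;; scribe(/ped/za, stofahe) : created
;; dig(/zozesmez) : ok
;; scribe(/ped, crosnuhid) : ToolError: is a directory
;; quote(/slaprapl) : sal
;; dig(/zozesmez/brefli_i) : ok
;; markday(2230-05-04) : 2230-05-04
;; markday(~it) : 2230-05-04

Answer: {ped/, ped/slupuzo=stistaz, ped/za=stofahe, slaprapl=sal, zozesmez/, zozesmez/brefli_i/}


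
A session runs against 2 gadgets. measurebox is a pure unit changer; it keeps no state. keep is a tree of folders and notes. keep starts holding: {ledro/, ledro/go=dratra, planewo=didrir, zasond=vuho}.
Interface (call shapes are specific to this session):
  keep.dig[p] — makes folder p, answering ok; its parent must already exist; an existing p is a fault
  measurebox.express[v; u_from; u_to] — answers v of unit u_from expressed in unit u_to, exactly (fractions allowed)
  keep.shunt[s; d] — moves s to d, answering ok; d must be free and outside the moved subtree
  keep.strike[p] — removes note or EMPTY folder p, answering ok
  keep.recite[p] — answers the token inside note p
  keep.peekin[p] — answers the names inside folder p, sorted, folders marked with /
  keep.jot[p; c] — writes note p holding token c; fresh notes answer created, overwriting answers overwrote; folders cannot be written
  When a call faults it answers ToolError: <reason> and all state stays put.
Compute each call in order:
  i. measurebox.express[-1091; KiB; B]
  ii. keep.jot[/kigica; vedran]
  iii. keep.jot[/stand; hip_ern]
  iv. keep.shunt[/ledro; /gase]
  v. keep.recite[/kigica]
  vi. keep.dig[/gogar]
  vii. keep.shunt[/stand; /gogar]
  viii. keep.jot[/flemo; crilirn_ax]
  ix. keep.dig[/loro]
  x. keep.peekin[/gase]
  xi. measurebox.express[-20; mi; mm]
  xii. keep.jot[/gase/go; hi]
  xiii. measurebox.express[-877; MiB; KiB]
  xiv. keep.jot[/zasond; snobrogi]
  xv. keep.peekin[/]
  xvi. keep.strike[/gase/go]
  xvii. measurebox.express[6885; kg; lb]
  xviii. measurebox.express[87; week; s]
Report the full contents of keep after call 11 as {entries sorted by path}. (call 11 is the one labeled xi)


[in] measurebox.express v→-1091 u_from→KiB u_to→B
= -1117184
[in] keep.jot p→/kigica c→vedran
= created
[in] keep.jot p→/stand c→hip_ern
= created
[in] keep.shunt s→/ledro d→/gase
= ok
[in] keep.recite p→/kigica
= vedran
[in] keep.dig p→/gogar
= ok
[in] keep.shunt s→/stand d→/gogar
= ToolError: exists
[in] keep.jot p→/flemo c→crilirn_ax
= created
[in] keep.dig p→/loro
= ok
[in] keep.peekin p→/gase
= [go]
[in] measurebox.express v→-20 u_from→mi u_to→mm
= -32186880
[in] keep.jot p→/gase/go c→hi
= overwrote
[in] measurebox.express v→-877 u_from→MiB u_to→KiB
= -898048
[in] keep.jot p→/zasond c→snobrogi
= overwrote
[in] keep.peekin p→/
= [flemo, gase/, gogar/, kigica, loro/, planewo, stand, zasond]
[in] keep.strike p→/gase/go
= ok
[in] measurebox.express v→6885 u_from→kg u_to→lb
= 688500000000/45359237
[in] measurebox.express v→87 u_from→week u_to→s
= 52617600

Answer: {flemo=crilirn_ax, gase/, gase/go=dratra, gogar/, kigica=vedran, loro/, planewo=didrir, stand=hip_ern, zasond=vuho}


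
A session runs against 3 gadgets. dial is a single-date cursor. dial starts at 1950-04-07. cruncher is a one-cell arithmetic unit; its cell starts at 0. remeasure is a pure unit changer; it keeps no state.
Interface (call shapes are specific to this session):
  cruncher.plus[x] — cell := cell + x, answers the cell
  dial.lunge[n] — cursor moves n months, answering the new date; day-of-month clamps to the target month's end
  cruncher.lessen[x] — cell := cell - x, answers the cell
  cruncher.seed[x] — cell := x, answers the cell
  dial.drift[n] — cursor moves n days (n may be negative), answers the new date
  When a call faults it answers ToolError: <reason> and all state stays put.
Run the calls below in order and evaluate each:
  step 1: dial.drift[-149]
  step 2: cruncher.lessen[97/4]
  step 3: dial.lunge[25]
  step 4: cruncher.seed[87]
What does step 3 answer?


Answer: 1951-12-09

Derivation:
Then dial.drift on n='-149', → 1949-11-09.
Using cruncher.lessen on x='97/4', which returns -97/4.
Then dial.lunge on n='25', which returns 1951-12-09.
Next I call cruncher.seed on x='87', → 87.


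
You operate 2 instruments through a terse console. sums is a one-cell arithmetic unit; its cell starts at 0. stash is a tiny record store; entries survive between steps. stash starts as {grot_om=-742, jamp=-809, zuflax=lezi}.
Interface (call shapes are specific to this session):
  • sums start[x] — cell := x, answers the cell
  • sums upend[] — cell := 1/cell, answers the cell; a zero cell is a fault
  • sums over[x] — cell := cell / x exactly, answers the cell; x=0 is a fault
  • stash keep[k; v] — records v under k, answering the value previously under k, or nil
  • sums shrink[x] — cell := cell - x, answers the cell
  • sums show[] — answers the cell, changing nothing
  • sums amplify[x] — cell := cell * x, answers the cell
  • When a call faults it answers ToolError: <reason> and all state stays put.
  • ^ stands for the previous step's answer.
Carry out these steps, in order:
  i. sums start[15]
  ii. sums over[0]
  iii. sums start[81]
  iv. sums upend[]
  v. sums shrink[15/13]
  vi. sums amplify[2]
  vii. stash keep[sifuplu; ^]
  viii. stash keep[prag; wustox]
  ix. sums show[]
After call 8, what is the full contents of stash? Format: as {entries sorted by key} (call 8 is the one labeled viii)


Invoking sums start using x→15, — result: 15.
Invoking sums over using x→0, giving ToolError: division by zero.
I run sums start using x→81, and get 81.
Calling sums upend(), and observe 1/81.
I try sums shrink using x→15/13, yielding -1202/1053.
I try sums amplify using x→2, → -2404/1053.
Next I call stash keep using k→sifuplu, v→^, and observe nil.
I try stash keep using k→prag, v→wustox, and see nil.
Next I call sums show(), and observe -2404/1053.

Answer: {grot_om=-742, jamp=-809, prag=wustox, sifuplu=-2404/1053, zuflax=lezi}


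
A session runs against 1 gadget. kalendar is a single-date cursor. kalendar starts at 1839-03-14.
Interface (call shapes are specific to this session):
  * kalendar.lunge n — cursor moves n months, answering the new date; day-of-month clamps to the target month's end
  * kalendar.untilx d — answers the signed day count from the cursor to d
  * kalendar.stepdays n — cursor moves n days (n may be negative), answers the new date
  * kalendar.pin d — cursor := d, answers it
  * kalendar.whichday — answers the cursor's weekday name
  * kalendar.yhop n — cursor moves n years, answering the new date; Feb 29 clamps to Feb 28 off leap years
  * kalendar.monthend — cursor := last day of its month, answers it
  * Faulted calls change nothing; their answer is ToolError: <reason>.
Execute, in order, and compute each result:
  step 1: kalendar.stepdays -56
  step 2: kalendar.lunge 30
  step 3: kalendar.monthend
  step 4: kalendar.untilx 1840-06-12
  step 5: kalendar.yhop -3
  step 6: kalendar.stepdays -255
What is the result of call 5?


Answer: 1838-07-31

Derivation:
% kalendar.stepdays -56
[out] 1839-01-17
% kalendar.lunge 30
[out] 1841-07-17
% kalendar.monthend
[out] 1841-07-31
% kalendar.untilx 1840-06-12
[out] -414
% kalendar.yhop -3
[out] 1838-07-31
% kalendar.stepdays -255
[out] 1837-11-18


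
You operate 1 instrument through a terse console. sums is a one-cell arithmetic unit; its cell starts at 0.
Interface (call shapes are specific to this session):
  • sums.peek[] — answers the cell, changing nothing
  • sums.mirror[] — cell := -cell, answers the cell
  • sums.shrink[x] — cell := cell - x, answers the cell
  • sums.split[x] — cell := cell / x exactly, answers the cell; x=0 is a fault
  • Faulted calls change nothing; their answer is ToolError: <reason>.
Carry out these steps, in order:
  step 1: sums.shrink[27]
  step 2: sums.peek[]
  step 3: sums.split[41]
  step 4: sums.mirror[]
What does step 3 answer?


→ shrink(x='27')
← -27
→ peek()
← -27
→ split(x='41')
← -27/41
→ mirror()
← 27/41

Answer: -27/41


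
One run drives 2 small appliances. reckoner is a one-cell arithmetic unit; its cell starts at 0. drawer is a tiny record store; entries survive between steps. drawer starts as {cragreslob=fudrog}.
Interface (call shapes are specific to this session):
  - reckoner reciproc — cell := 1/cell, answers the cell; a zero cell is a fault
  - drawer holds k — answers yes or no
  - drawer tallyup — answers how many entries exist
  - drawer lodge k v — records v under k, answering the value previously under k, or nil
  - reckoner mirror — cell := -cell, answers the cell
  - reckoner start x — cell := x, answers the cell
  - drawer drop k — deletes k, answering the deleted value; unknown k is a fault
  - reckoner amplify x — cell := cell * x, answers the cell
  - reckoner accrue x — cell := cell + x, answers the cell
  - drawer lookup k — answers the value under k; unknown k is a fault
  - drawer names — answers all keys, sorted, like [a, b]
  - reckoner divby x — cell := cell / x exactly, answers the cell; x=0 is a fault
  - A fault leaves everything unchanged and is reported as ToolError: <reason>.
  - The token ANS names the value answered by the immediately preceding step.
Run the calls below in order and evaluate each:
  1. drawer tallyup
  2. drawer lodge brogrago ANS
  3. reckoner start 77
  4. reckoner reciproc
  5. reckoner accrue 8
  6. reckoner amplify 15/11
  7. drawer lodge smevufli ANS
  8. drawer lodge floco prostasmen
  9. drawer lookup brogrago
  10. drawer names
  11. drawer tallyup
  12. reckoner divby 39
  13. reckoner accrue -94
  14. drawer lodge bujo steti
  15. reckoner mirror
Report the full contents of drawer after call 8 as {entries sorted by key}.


Answer: {brogrago=1, cragreslob=fudrog, floco=prostasmen, smevufli=9255/847}

Derivation:
Act: drawer tallyup[]
Obs: 1
Act: drawer lodge[brogrago; ANS]
Obs: nil
Act: reckoner start[77]
Obs: 77
Act: reckoner reciproc[]
Obs: 1/77
Act: reckoner accrue[8]
Obs: 617/77
Act: reckoner amplify[15/11]
Obs: 9255/847
Act: drawer lodge[smevufli; ANS]
Obs: nil
Act: drawer lodge[floco; prostasmen]
Obs: nil
Act: drawer lookup[brogrago]
Obs: 1
Act: drawer names[]
Obs: [brogrago, cragreslob, floco, smevufli]
Act: drawer tallyup[]
Obs: 4
Act: reckoner divby[39]
Obs: 3085/11011
Act: reckoner accrue[-94]
Obs: -1031949/11011
Act: drawer lodge[bujo; steti]
Obs: nil
Act: reckoner mirror[]
Obs: 1031949/11011


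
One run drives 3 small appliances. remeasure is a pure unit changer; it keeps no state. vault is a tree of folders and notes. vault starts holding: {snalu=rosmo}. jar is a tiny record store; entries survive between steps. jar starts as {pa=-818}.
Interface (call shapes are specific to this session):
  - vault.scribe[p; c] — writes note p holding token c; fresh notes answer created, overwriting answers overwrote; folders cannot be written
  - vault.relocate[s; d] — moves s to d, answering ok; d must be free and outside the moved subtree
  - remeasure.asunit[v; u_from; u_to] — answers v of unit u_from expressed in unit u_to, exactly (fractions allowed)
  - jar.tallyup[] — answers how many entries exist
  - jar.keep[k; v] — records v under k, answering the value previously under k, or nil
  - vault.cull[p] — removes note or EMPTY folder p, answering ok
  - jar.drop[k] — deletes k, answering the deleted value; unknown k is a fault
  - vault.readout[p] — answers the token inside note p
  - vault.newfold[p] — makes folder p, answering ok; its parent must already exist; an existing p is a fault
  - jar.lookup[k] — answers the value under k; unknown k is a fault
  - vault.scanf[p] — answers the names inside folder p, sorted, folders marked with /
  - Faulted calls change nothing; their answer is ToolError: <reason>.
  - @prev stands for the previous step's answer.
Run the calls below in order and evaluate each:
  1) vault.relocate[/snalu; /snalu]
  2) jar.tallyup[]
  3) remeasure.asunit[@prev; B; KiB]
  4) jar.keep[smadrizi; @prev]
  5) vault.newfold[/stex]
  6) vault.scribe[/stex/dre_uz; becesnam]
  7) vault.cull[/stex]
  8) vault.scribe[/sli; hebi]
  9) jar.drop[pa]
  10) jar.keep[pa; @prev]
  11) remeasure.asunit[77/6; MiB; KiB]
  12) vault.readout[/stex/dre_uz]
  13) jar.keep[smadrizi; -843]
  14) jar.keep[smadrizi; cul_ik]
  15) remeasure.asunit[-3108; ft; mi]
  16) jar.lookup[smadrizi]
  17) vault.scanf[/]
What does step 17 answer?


Answer: [sli, snalu, stex/]

Derivation:
-> vault.relocate(s: /snalu, d: /snalu)
<- ToolError: exists
-> jar.tallyup()
<- 1
-> remeasure.asunit(v: @prev, u_from: B, u_to: KiB)
<- 1/1024
-> jar.keep(k: smadrizi, v: @prev)
<- nil
-> vault.newfold(p: /stex)
<- ok
-> vault.scribe(p: /stex/dre_uz, c: becesnam)
<- created
-> vault.cull(p: /stex)
<- ToolError: not empty
-> vault.scribe(p: /sli, c: hebi)
<- created
-> jar.drop(k: pa)
<- -818
-> jar.keep(k: pa, v: @prev)
<- nil
-> remeasure.asunit(v: 77/6, u_from: MiB, u_to: KiB)
<- 39424/3
-> vault.readout(p: /stex/dre_uz)
<- becesnam
-> jar.keep(k: smadrizi, v: -843)
<- 1/1024
-> jar.keep(k: smadrizi, v: cul_ik)
<- -843
-> remeasure.asunit(v: -3108, u_from: ft, u_to: mi)
<- -259/440
-> jar.lookup(k: smadrizi)
<- cul_ik
-> vault.scanf(p: /)
<- [sli, snalu, stex/]


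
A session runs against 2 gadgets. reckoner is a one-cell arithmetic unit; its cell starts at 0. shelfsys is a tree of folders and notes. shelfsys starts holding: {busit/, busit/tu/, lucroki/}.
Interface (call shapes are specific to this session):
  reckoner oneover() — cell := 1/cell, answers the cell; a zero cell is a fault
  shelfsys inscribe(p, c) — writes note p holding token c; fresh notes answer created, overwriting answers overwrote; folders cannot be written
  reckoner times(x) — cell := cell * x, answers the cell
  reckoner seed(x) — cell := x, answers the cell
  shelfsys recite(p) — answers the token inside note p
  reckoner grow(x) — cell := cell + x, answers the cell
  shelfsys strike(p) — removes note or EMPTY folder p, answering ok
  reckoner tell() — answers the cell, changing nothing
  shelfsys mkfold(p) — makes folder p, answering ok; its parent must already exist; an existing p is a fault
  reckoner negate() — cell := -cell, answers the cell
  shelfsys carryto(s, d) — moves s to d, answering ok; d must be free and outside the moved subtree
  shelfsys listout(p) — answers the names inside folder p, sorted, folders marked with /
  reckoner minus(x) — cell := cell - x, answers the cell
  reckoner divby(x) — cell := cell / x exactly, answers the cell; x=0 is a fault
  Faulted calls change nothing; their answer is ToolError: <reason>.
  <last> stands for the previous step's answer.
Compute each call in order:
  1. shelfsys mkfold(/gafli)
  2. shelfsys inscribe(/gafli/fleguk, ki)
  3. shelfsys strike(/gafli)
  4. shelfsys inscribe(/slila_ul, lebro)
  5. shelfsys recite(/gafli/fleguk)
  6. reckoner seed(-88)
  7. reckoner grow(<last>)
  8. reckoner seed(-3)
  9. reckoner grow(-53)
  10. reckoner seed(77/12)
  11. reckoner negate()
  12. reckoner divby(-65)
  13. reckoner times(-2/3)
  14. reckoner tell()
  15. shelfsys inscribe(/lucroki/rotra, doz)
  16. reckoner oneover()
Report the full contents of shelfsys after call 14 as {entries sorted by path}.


Calling shelfsys mkfold using p=/gafli, yielding ok.
Then shelfsys inscribe using p=/gafli/fleguk, c=ki, and get created.
I run shelfsys strike using p=/gafli, and observe ToolError: not empty.
Invoking shelfsys inscribe using p=/slila_ul, c=lebro, and observe created.
I call shelfsys recite using p=/gafli/fleguk: ki.
Now I run reckoner seed using x=-88, and get -88.
Now I run reckoner grow using x=<last>, — result: -176.
Now I run reckoner seed using x=-3, and get -3.
Next I call reckoner grow using x=-53, — result: -56.
Then reckoner seed using x=77/12: 77/12.
I call reckoner negate(), giving -77/12.
Next I call reckoner divby using x=-65, and get 77/780.
Calling reckoner times using x=-2/3, — result: -77/1170.
I run reckoner tell, yielding -77/1170.
Now I run shelfsys inscribe using p=/lucroki/rotra, c=doz, which returns created.
Calling reckoner oneover(), which returns -1170/77.

Answer: {busit/, busit/tu/, gafli/, gafli/fleguk=ki, lucroki/, slila_ul=lebro}


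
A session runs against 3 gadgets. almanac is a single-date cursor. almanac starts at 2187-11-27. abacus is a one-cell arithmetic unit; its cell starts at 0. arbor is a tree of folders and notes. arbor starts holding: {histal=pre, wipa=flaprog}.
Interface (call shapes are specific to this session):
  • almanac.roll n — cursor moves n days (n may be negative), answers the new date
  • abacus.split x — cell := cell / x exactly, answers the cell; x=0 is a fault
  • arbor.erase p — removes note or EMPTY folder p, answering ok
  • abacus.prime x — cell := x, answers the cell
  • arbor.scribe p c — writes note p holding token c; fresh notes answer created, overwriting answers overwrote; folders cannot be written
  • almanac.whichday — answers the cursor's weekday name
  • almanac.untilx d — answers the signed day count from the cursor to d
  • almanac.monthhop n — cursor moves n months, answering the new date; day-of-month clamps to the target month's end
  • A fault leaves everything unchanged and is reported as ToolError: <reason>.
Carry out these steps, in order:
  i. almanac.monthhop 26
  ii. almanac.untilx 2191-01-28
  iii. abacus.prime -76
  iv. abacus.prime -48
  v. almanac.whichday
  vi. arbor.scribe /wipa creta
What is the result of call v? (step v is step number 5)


-> almanac.monthhop(n→26)
<- 2190-01-27
-> almanac.untilx(d→2191-01-28)
<- 366
-> abacus.prime(x→-76)
<- -76
-> abacus.prime(x→-48)
<- -48
-> almanac.whichday()
<- Wednesday
-> arbor.scribe(p→/wipa, c→creta)
<- overwrote

Answer: Wednesday


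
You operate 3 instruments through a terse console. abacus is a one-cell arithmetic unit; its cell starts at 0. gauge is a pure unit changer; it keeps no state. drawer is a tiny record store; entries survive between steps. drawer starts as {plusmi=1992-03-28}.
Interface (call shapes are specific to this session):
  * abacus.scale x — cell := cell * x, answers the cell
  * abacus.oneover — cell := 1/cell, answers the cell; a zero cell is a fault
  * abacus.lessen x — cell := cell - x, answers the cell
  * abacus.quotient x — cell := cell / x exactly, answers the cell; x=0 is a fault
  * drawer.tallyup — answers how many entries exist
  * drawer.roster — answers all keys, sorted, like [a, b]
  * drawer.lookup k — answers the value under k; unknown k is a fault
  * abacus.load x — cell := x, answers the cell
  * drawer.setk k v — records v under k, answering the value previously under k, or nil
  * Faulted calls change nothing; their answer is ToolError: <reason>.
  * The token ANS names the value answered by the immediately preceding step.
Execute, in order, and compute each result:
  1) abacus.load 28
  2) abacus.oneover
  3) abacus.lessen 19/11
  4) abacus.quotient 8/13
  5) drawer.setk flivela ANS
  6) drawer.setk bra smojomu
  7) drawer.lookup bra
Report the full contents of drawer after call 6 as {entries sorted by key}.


> abacus.load x→28
[out] 28
> abacus.oneover
[out] 1/28
> abacus.lessen x→19/11
[out] -521/308
> abacus.quotient x→8/13
[out] -6773/2464
> drawer.setk k→flivela v→ANS
[out] nil
> drawer.setk k→bra v→smojomu
[out] nil
> drawer.lookup k→bra
[out] smojomu

Answer: {bra=smojomu, flivela=-6773/2464, plusmi=1992-03-28}


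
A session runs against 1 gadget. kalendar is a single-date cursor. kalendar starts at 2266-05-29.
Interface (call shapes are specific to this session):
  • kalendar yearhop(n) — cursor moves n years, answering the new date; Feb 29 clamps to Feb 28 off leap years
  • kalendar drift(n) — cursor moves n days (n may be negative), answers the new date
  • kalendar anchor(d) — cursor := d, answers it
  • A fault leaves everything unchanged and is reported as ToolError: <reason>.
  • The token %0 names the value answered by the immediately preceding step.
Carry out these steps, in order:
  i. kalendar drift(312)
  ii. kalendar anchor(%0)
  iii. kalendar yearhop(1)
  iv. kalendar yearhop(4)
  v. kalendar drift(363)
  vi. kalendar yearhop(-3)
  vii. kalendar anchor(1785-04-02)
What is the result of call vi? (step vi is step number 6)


[in] kalendar drift n: 312
[out] 2267-04-06
[in] kalendar anchor d: %0
[out] 2267-04-06
[in] kalendar yearhop n: 1
[out] 2268-04-06
[in] kalendar yearhop n: 4
[out] 2272-04-06
[in] kalendar drift n: 363
[out] 2273-04-04
[in] kalendar yearhop n: -3
[out] 2270-04-04
[in] kalendar anchor d: 1785-04-02
[out] 1785-04-02

Answer: 2270-04-04


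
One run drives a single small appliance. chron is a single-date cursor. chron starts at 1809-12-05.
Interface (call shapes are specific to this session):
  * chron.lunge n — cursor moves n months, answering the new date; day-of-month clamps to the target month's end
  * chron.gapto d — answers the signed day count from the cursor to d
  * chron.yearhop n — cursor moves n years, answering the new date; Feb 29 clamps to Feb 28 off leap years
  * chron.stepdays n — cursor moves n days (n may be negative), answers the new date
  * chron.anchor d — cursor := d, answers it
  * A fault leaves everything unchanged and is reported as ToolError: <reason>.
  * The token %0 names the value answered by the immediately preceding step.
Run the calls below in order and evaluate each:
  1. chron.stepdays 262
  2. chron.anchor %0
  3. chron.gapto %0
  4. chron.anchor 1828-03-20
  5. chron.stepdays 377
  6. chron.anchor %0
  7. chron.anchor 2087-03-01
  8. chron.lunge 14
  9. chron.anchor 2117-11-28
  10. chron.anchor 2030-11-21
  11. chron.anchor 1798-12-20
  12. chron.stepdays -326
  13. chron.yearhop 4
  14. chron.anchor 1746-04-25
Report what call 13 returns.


> chron.stepdays n='262'
  1810-08-24
> chron.anchor d='%0'
  1810-08-24
> chron.gapto d='%0'
  0
> chron.anchor d='1828-03-20'
  1828-03-20
> chron.stepdays n='377'
  1829-04-01
> chron.anchor d='%0'
  1829-04-01
> chron.anchor d='2087-03-01'
  2087-03-01
> chron.lunge n='14'
  2088-05-01
> chron.anchor d='2117-11-28'
  2117-11-28
> chron.anchor d='2030-11-21'
  2030-11-21
> chron.anchor d='1798-12-20'
  1798-12-20
> chron.stepdays n='-326'
  1798-01-28
> chron.yearhop n='4'
  1802-01-28
> chron.anchor d='1746-04-25'
  1746-04-25

Answer: 1802-01-28


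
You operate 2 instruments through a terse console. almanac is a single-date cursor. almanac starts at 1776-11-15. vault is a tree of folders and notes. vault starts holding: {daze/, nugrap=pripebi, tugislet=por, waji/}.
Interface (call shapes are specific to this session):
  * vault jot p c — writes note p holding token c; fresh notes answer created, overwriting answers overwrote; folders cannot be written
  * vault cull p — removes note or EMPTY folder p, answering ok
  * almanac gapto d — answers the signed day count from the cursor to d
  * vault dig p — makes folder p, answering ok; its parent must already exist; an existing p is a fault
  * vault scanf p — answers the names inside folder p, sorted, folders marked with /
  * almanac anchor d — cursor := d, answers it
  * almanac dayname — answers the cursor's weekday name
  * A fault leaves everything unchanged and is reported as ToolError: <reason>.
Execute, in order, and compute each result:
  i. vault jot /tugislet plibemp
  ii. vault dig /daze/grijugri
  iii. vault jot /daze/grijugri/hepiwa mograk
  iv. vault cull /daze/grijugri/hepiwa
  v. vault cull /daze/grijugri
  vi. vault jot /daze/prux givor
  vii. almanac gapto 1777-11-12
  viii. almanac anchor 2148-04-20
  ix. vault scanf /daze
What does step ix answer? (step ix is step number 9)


Answer: [prux]

Derivation:
Using vault jot using /tugislet, plibemp, which returns overwrote.
I use vault dig using /daze/grijugri, and get ok.
Next I call vault jot using /daze/grijugri/hepiwa, mograk, and get created.
Invoking vault cull using /daze/grijugri/hepiwa, → ok.
Now I run vault cull using /daze/grijugri, → ok.
Invoking vault jot using /daze/prux, givor, yielding created.
Then almanac gapto using 1777-11-12, giving 362.
Next I call almanac anchor using 2148-04-20, and get 2148-04-20.
Now I run vault scanf using /daze, and observe [prux].


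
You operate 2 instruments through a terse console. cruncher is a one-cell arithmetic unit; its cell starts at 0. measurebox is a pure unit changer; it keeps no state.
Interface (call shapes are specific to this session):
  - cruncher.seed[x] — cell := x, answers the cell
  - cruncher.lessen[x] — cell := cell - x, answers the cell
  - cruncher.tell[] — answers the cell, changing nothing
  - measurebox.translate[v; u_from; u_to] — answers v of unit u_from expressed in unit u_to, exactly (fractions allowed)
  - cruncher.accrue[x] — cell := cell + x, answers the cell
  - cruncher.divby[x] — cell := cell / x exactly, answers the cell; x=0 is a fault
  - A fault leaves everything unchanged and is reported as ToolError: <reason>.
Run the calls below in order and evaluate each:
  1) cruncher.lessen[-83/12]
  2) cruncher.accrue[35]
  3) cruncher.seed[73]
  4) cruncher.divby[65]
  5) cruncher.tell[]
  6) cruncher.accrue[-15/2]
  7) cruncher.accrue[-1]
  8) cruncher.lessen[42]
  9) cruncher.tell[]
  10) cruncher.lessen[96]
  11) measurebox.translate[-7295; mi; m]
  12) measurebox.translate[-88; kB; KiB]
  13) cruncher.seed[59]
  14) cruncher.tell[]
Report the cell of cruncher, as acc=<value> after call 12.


Then cruncher.lessen(-83/12), which returns 83/12.
I use cruncher.accrue(35), → 503/12.
Next I call cruncher.seed(73): 73.
Using cruncher.divby(65), yielding 73/65.
Then cruncher.tell(), giving 73/65.
I try cruncher.accrue(-15/2), and see -829/130.
Using cruncher.accrue(-1), and get -959/130.
I try cruncher.lessen(42), and observe -6419/130.
Using cruncher.tell, giving -6419/130.
Next I call cruncher.lessen(96), which returns -18899/130.
I try measurebox.translate(-7295, mi, m), giving -293504112/25.
I use measurebox.translate(-88, kB, KiB), — result: -1375/16.
Next I call cruncher.seed(59), → 59.
Invoking cruncher.tell, yielding 59.

Answer: acc=-18899/130


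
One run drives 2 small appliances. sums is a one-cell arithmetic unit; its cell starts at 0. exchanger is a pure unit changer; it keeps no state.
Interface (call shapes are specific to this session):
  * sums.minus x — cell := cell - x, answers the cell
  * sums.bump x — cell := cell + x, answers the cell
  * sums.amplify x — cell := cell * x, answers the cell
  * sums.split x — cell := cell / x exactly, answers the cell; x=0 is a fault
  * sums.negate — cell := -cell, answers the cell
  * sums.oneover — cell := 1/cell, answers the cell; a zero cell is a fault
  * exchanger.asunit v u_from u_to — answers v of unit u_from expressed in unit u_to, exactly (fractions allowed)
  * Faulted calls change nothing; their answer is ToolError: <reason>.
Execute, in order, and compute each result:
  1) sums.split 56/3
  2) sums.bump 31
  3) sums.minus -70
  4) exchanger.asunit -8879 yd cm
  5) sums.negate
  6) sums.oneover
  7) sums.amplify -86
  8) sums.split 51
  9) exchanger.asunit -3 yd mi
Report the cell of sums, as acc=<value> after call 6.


Answer: acc=-1/101

Derivation:
·→ split(x→56/3)
·← 0
·→ bump(x→31)
·← 31
·→ minus(x→-70)
·← 101
·→ asunit(v→-8879, u_from→yd, u_to→cm)
·← -20297394/25
·→ negate()
·← -101
·→ oneover()
·← -1/101
·→ amplify(x→-86)
·← 86/101
·→ split(x→51)
·← 86/5151
·→ asunit(v→-3, u_from→yd, u_to→mi)
·← -3/1760
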